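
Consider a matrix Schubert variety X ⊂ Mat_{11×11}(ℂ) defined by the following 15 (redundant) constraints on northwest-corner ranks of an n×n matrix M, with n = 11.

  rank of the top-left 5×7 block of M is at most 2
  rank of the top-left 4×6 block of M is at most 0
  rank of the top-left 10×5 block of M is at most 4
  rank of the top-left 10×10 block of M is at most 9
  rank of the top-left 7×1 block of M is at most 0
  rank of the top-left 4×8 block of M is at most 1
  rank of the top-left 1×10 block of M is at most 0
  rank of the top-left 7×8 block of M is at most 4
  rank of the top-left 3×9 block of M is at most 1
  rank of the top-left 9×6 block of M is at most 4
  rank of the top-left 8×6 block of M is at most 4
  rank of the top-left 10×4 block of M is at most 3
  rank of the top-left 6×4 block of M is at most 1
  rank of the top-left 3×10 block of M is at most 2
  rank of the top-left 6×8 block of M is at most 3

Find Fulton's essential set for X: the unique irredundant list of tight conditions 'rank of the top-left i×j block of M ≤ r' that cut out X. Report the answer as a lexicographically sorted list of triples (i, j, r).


Recovering R(i,j) via the rank-extension bound from the 15 conditions:

  i=1: 0 0 0 0 0 0 0 0 0 0 1
  i=2: 0 0 0 0 0 0 1 1 1 1 2
  i=3: 0 0 0 0 0 0 1 1 1 2 3
  i=4: 0 0 0 0 0 0 1 1 2 3 4
  i=5: 0 1 1 1 1 1 2 2 3 4 5
  i=6: 0 1 1 1 2 2 3 3 4 5 6
  i=7: 0 1 2 2 3 3 4 4 5 6 7
  i=8: 1 2 3 3 4 4 5 5 6 7 8
  i=9: 1 2 3 3 4 4 5 6 7 8 9
  i=10: 1 2 3 3 4 5 6 7 8 9 10
  i=11: 1 2 3 4 5 6 7 8 9 10 11

hence w(1..11) = (11, 7, 10, 9, 2, 5, 3, 1, 8, 6, 4).

Fulton essential set (8 of the 39 Rothe cells):

[(1, 10, 0), (3, 9, 1), (4, 6, 0), (4, 8, 1), (6, 4, 1), (7, 1, 0), (9, 6, 4), (10, 4, 3)]


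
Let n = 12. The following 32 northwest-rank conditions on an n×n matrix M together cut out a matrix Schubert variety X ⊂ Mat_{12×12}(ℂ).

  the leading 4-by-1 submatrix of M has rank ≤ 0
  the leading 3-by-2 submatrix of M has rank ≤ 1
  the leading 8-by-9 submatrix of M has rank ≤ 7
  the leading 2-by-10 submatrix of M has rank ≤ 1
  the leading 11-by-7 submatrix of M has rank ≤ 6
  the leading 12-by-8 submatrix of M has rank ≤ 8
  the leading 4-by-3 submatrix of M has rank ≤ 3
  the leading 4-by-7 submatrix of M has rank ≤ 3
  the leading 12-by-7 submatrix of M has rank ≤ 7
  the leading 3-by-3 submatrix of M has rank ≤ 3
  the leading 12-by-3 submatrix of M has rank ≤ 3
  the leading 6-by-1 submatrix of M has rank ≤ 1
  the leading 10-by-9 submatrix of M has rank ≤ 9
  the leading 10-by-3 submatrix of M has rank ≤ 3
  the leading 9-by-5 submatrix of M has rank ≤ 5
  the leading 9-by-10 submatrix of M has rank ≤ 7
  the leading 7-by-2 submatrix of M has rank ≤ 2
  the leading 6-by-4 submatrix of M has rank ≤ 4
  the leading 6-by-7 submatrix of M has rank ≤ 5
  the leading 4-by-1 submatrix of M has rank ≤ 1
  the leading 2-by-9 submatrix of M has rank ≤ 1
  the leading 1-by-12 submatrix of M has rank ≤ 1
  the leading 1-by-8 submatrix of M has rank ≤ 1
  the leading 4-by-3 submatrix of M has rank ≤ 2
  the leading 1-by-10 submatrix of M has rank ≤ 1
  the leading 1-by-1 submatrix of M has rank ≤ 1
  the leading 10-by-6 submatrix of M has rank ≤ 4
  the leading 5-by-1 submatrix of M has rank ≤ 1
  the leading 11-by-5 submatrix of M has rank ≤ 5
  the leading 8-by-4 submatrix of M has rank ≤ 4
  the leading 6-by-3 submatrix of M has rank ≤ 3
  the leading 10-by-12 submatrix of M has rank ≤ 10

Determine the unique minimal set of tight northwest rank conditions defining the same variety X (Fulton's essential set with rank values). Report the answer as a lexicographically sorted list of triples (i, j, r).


Recovering R(i,j) via the rank-extension bound from the 32 conditions:

  i=1: 0, 1, 1, 1, 1, 1, 1, 1, 1, 1, 1, 1
  i=2: 0, 1, 1, 1, 1, 1, 1, 1, 1, 1, 2, 2
  i=3: 0, 1, 2, 2, 2, 2, 2, 2, 2, 2, 3, 3
  i=4: 0, 1, 2, 3, 3, 3, 3, 3, 3, 3, 4, 4
  i=5: 1, 2, 3, 4, 4, 4, 4, 4, 4, 4, 5, 5
  i=6: 1, 2, 3, 4, 4, 4, 5, 5, 5, 5, 6, 6
  i=7: 1, 2, 3, 4, 4, 4, 5, 6, 6, 6, 7, 7
  i=8: 1, 2, 3, 4, 4, 4, 5, 6, 7, 7, 8, 8
  i=9: 1, 2, 3, 4, 4, 4, 5, 6, 7, 7, 8, 9
  i=10: 1, 2, 3, 4, 4, 4, 5, 6, 7, 8, 9, 10
  i=11: 1, 2, 3, 4, 5, 5, 6, 7, 8, 9, 10, 11
  i=12: 1, 2, 3, 4, 5, 6, 7, 8, 9, 10, 11, 12

the unique w with this rank table is (2, 11, 3, 4, 1, 7, 8, 9, 12, 10, 5, 6).

ℓ(w)=23; the 4 essential cells (i,j,r):

[(2, 10, 1), (4, 1, 0), (9, 10, 7), (10, 6, 4)]


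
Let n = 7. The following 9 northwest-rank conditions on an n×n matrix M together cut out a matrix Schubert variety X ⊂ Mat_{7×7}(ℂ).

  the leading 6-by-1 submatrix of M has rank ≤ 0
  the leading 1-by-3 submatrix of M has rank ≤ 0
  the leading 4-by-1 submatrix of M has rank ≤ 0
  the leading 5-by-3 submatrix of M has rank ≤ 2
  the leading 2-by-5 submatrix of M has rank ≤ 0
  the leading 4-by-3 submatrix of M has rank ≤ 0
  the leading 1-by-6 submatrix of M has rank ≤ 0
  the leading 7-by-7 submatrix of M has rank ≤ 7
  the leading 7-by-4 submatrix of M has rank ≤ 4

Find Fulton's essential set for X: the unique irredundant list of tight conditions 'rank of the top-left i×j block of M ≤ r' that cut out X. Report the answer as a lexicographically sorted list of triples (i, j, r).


Computing R[i][j] = min implied NW-rank bound (n=7, 9 conditions):

  i=1: 0, 0, 0, 0, 0, 0, 1
  i=2: 0, 0, 0, 0, 0, 1, 2
  i=3: 0, 0, 0, 1, 1, 2, 3
  i=4: 0, 0, 0, 1, 2, 3, 4
  i=5: 0, 1, 1, 2, 3, 4, 5
  i=6: 0, 1, 2, 3, 4, 5, 6
  i=7: 1, 2, 3, 4, 5, 6, 7

so w = (7, 6, 4, 5, 2, 3, 1).

|D(w)|=19, |Ess(w)|=4:

[(1, 6, 0), (2, 5, 0), (4, 3, 0), (6, 1, 0)]


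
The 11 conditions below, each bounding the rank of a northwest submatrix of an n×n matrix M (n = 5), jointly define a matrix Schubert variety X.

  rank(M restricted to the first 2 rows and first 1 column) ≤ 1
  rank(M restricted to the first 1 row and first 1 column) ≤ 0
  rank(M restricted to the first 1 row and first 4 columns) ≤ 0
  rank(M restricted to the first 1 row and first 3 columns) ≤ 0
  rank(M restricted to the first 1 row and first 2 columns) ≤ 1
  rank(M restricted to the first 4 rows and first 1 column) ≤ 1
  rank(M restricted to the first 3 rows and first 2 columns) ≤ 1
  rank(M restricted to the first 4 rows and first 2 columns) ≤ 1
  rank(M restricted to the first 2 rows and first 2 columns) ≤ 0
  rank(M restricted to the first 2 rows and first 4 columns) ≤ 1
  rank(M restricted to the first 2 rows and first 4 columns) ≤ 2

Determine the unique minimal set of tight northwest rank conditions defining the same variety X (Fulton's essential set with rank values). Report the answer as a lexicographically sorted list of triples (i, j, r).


Reconstructing r_w from the 11 given conditions:

  row 1: 0  0  0  0  1
  row 2: 0  0  1  1  2
  row 3: 1  1  2  2  3
  row 4: 1  1  2  3  4
  row 5: 1  2  3  4  5

hence w(1..5) = (5, 3, 1, 4, 2).

3 SE-corners of the 7-cell Rothe diagram give Ess(w):

[(1, 4, 0), (2, 2, 0), (4, 2, 1)]


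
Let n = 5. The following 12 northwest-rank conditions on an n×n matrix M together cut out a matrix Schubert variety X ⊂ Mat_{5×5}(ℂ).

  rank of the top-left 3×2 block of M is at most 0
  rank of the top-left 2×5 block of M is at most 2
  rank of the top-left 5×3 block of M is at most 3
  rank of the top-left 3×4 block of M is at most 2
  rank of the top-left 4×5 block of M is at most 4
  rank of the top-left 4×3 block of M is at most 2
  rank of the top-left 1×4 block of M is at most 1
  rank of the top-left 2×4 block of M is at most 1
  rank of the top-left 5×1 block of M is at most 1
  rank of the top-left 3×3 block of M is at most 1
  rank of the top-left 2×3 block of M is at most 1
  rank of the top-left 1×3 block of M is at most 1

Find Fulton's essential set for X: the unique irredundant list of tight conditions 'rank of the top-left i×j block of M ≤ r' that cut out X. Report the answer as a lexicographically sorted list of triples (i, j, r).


The tightest implied rank at each (i,j), from the 12 conditions:

  R[1]: 0  0  1  1  1
  R[2]: 0  0  1  1  2
  R[3]: 0  0  1  2  3
  R[4]: 1  1  2  3  4
  R[5]: 1  2  3  4  5

second differences of R give the permutation w = (3, 5, 4, 1, 2).

ℓ(w)=7; the 2 essential cells (i,j,r):

[(2, 4, 1), (3, 2, 0)]


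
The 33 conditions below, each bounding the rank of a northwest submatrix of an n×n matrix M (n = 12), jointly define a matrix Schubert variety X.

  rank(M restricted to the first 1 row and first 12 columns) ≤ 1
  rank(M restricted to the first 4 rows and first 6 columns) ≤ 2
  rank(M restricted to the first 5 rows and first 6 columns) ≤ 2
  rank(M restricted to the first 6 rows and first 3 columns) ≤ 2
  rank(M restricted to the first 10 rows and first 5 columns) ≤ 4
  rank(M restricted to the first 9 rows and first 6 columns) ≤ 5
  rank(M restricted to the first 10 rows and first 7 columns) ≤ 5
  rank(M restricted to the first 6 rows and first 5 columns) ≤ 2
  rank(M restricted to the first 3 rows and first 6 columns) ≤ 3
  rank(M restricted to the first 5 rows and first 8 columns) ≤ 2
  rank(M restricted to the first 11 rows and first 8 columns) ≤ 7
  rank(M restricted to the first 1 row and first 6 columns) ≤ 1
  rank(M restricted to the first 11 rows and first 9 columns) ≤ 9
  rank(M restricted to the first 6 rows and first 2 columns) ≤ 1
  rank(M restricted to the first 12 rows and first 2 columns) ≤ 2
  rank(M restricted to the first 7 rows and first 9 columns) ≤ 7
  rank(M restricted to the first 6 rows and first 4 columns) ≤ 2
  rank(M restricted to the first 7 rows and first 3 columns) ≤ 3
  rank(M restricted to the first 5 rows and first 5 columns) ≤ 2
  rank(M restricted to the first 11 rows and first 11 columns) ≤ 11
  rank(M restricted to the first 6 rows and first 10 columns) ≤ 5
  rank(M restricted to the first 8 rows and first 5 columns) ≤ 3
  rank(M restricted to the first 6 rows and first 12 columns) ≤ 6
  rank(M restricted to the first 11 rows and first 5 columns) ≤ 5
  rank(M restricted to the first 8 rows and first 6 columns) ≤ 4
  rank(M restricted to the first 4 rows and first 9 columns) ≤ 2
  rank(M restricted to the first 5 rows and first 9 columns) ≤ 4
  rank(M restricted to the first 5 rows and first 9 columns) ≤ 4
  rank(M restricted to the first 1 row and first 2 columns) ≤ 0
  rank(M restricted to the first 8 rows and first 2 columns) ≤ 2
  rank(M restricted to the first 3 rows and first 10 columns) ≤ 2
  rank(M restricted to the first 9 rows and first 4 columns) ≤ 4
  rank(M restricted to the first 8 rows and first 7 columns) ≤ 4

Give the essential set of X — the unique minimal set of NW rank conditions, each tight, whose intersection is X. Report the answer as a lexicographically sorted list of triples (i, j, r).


Rank table r_w(12×12) implied by the 33 constraints:

  row 1: 0  0  1  1  1  1  1  1  1  1  1  1
  row 2: 1  1  2  2  2  2  2  2  2  2  2  2
  row 3: 1  1  2  2  2  2  2  2  2  2  3  3
  row 4: 1  1  2  2  2  2  2  2  2  3  4  4
  row 5: 1  1  2  2  2  2  2  2  3  4  5  5
  row 6: 1  1  2  2  2  3  3  3  4  5  6  6
  row 7: 1  2  3  3  3  4  4  4  5  6  7  7
  row 8: 1  2  3  3  3  4  4  5  6  7  8  8
  row 9: 1  2  3  4  4  5  5  6  7  8  9  9
  row 10: 1  2  3  4  4  5  5  6  7  8  9  10
  row 11: 1  2  3  4  5  6  6  7  8  9  10  11
  row 12: 1  2  3  4  5  6  7  8  9  10  11  12

so w = (3, 1, 11, 10, 9, 6, 2, 8, 4, 12, 5, 7).

|D(w)|=31, |Ess(w)|=10:

[(1, 2, 0), (3, 10, 2), (4, 9, 2), (5, 8, 2), (6, 2, 1), (6, 5, 2), (8, 5, 3), (8, 7, 4), (10, 5, 4), (10, 7, 5)]


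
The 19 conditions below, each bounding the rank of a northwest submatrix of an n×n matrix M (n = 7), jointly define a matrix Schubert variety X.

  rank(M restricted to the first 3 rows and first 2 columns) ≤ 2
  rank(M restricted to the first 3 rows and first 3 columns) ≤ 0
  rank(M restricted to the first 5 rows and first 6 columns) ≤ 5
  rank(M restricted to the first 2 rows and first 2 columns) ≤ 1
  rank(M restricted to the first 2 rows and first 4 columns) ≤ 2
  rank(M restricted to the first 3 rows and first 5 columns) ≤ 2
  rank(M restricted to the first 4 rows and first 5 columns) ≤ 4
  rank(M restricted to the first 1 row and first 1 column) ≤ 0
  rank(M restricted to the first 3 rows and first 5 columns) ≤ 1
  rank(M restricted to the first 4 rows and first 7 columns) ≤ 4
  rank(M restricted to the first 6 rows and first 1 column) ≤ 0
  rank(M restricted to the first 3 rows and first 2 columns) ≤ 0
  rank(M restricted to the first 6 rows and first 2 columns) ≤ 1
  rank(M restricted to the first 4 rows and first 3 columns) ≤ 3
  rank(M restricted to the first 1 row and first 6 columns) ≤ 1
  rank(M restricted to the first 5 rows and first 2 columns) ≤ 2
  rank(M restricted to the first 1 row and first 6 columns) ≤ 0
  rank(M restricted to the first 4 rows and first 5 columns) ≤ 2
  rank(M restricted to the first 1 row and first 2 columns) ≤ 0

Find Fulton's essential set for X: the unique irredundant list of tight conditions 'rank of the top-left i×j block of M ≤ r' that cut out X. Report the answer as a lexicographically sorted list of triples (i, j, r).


Reconstructing r_w from the 19 given conditions:

  i=1: 0  0  0  0  0  0  1
  i=2: 0  0  0  1  1  1  2
  i=3: 0  0  0  1  1  2  3
  i=4: 0  1  1  2  2  3  4
  i=5: 0  1  2  3  3  4  5
  i=6: 0  1  2  3  4  5  6
  i=7: 1  2  3  4  5  6  7

reading off 1-entries of Δ²R: w = (7, 4, 6, 2, 3, 5, 1).

Rothe diagram D(w) (16 cells), 4 SE-corners (essential conditions):

[(1, 6, 0), (3, 3, 0), (3, 5, 1), (6, 1, 0)]


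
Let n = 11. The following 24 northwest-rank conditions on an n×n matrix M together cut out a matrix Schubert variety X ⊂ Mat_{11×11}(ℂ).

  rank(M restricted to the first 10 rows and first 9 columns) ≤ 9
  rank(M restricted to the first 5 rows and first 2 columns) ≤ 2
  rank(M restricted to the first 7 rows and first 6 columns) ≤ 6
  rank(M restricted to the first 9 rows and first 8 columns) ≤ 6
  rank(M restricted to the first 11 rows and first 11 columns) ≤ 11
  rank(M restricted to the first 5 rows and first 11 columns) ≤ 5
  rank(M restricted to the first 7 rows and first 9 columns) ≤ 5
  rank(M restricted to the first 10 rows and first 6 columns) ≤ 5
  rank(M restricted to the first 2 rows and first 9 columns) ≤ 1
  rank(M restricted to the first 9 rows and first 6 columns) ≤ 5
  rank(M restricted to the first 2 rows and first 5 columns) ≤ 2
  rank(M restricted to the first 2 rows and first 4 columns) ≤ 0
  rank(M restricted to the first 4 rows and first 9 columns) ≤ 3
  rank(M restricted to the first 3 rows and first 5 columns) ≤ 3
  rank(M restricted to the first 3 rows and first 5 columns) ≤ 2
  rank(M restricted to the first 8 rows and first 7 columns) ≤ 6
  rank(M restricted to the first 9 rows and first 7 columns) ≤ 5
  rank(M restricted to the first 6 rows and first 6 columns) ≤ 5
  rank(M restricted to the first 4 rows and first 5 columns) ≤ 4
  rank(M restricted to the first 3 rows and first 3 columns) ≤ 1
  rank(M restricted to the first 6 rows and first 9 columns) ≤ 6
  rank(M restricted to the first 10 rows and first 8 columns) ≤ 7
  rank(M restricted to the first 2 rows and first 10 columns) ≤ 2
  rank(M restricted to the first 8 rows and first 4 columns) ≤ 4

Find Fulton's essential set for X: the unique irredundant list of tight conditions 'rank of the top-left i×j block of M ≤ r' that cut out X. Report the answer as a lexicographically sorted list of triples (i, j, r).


Recovering R(i,j) via the rank-extension bound from the 24 conditions:

  R[1]: 0  0  0  0  1  1  1  1  1  1  1
  R[2]: 0  0  0  0  1  1  1  1  1  2  2
  R[3]: 1  1  1  1  2  2  2  2  2  3  3
  R[4]: 1  2  2  2  3  3  3  3  3  4  4
  R[5]: 1  2  3  3  4  4  4  4  4  5  5
  R[6]: 1  2  3  4  5  5  5  5  5  6  6
  R[7]: 1  2  3  4  5  5  5  5  5  6  7
  R[8]: 1  2  3  4  5  5  5  6  6  7  8
  R[9]: 1  2  3  4  5  5  5  6  7  8  9
  R[10]: 1  2  3  4  5  5  6  7  8  9  10
  R[11]: 1  2  3  4  5  6  7  8  9  10  11

giving w = (5, 10, 1, 2, 3, 4, 11, 8, 9, 7, 6) via Δ²R.

D(w) has 21 cells with 5 SE-corners; essential set:

[(2, 4, 0), (2, 9, 1), (7, 9, 5), (9, 7, 5), (10, 6, 5)]


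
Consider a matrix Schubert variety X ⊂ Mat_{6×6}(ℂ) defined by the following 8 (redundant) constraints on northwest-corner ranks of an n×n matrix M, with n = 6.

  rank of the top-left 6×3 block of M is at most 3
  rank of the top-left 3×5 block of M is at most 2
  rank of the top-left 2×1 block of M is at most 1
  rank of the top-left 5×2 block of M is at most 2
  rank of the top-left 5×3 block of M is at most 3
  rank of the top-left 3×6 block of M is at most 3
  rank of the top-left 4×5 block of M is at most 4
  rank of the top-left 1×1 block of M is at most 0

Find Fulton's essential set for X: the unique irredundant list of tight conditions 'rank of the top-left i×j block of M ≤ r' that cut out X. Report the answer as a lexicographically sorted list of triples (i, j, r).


Computing R[i][j] = min implied NW-rank bound (n=6, 8 conditions):

  i=1: 0  1  1  1  1  1
  i=2: 1  2  2  2  2  2
  i=3: 1  2  2  2  2  3
  i=4: 1  2  3  3  3  4
  i=5: 1  2  3  4  4  5
  i=6: 1  2  3  4  5  6

second differences of R give the permutation w = (2, 1, 6, 3, 4, 5).

Rothe diagram D(w) (4 cells), 2 SE-corners (essential conditions):

[(1, 1, 0), (3, 5, 2)]


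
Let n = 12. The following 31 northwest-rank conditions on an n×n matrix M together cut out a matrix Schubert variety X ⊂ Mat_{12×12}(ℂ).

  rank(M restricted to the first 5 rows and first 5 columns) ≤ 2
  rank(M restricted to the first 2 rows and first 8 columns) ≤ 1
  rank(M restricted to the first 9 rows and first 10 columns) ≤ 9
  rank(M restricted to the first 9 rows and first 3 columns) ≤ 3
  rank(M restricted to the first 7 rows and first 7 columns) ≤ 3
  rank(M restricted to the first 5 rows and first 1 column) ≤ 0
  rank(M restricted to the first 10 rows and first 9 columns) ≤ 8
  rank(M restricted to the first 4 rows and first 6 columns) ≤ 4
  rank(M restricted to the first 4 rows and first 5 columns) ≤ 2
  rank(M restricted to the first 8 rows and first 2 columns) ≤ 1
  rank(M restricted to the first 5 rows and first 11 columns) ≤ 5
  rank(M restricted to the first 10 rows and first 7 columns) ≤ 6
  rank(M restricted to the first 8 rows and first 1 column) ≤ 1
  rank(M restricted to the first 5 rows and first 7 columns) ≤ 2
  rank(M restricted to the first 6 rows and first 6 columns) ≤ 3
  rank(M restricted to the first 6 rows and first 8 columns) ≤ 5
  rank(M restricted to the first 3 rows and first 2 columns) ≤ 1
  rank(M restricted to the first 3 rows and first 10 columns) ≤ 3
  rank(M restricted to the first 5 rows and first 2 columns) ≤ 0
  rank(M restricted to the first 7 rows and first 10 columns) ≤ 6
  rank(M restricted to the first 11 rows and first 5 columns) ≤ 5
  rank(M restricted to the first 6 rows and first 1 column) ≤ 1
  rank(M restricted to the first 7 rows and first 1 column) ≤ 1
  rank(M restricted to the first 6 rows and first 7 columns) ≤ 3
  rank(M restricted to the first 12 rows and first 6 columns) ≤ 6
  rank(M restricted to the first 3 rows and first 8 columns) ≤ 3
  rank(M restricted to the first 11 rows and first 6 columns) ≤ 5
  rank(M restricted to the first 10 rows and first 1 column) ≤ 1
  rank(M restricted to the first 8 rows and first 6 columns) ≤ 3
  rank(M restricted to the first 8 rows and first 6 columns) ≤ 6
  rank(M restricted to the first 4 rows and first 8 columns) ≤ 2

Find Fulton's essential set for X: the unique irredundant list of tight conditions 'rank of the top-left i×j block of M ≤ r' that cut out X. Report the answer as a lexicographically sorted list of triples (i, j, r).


Computing R[i][j] = min implied NW-rank bound (n=12, 31 conditions):

  R[1]: 0, 0, 1, 1, 1, 1, 1, 1, 1, 1, 1, 1
  R[2]: 0, 0, 1, 1, 1, 1, 1, 1, 2, 2, 2, 2
  R[3]: 0, 0, 1, 2, 2, 2, 2, 2, 3, 3, 3, 3
  R[4]: 0, 0, 1, 2, 2, 2, 2, 2, 3, 4, 4, 4
  R[5]: 0, 0, 1, 2, 2, 2, 2, 3, 4, 5, 5, 5
  R[6]: 1, 1, 2, 3, 3, 3, 3, 4, 5, 6, 6, 6
  R[7]: 1, 1, 2, 3, 3, 3, 3, 4, 5, 6, 7, 7
  R[8]: 1, 1, 2, 3, 3, 3, 4, 5, 6, 7, 8, 8
  R[9]: 1, 2, 3, 4, 4, 4, 5, 6, 7, 8, 9, 9
  R[10]: 1, 2, 3, 4, 5, 5, 6, 7, 8, 9, 10, 10
  R[11]: 1, 2, 3, 4, 5, 5, 6, 7, 8, 9, 10, 11
  R[12]: 1, 2, 3, 4, 5, 6, 7, 8, 9, 10, 11, 12

so w = (3, 9, 4, 10, 8, 1, 11, 7, 2, 5, 12, 6).

D(w) has 30 cells with 8 SE-corners; essential set:

[(2, 8, 1), (4, 8, 2), (5, 2, 0), (5, 7, 2), (7, 7, 3), (8, 2, 1), (8, 6, 3), (11, 6, 5)]


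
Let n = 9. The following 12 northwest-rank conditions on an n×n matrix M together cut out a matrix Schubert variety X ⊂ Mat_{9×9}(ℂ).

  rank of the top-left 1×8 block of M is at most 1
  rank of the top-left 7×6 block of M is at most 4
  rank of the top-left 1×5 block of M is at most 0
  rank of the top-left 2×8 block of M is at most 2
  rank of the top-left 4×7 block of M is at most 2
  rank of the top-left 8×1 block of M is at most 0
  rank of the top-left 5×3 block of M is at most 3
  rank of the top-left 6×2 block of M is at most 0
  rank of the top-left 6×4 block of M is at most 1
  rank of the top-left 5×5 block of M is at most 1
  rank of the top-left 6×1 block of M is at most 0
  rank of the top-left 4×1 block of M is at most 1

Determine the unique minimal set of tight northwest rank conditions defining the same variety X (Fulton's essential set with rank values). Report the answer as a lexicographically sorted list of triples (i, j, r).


Recovering R(i,j) via the rank-extension bound from the 12 conditions:

  0  0  0  0  0  1  1  1  1
  0  0  1  1  1  2  2  2  2
  0  0  1  1  1  2  2  3  3
  0  0  1  1  1  2  2  3  4
  0  0  1  1  1  2  3  4  5
  0  0  1  1  2  3  4  5  6
  0  1  2  2  3  4  5  6  7
  0  1  2  3  4  5  6  7  8
  1  2  3  4  5  6  7  8  9

reading off 1-entries of Δ²R: w = (6, 3, 8, 9, 7, 5, 2, 4, 1).

Fulton essential set (6 of the 26 Rothe cells):

[(1, 5, 0), (4, 7, 2), (5, 5, 1), (6, 2, 0), (6, 4, 1), (8, 1, 0)]


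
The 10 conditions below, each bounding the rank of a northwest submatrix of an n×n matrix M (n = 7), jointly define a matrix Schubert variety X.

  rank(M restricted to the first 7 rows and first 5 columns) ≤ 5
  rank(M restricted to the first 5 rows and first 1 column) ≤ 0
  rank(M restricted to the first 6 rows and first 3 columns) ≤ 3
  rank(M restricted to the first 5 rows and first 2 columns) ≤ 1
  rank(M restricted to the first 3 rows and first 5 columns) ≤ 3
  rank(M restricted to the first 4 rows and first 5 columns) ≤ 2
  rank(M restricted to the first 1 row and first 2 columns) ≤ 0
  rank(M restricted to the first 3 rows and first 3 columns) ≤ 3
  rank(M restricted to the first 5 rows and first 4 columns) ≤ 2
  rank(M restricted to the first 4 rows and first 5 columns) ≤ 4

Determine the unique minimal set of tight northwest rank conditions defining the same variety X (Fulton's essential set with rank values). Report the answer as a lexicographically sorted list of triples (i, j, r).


Rank table r_w(7×7) implied by the 10 constraints:

  row 1: 0 0 1 1 1 1 1
  row 2: 0 1 2 2 2 2 2
  row 3: 0 1 2 2 2 3 3
  row 4: 0 1 2 2 2 3 4
  row 5: 0 1 2 2 3 4 5
  row 6: 1 2 3 3 4 5 6
  row 7: 1 2 3 4 5 6 7

hence w(1..7) = (3, 2, 6, 7, 5, 1, 4).

Rothe diagram D(w) (11 cells), 4 SE-corners (essential conditions):

[(1, 2, 0), (4, 5, 2), (5, 1, 0), (5, 4, 2)]


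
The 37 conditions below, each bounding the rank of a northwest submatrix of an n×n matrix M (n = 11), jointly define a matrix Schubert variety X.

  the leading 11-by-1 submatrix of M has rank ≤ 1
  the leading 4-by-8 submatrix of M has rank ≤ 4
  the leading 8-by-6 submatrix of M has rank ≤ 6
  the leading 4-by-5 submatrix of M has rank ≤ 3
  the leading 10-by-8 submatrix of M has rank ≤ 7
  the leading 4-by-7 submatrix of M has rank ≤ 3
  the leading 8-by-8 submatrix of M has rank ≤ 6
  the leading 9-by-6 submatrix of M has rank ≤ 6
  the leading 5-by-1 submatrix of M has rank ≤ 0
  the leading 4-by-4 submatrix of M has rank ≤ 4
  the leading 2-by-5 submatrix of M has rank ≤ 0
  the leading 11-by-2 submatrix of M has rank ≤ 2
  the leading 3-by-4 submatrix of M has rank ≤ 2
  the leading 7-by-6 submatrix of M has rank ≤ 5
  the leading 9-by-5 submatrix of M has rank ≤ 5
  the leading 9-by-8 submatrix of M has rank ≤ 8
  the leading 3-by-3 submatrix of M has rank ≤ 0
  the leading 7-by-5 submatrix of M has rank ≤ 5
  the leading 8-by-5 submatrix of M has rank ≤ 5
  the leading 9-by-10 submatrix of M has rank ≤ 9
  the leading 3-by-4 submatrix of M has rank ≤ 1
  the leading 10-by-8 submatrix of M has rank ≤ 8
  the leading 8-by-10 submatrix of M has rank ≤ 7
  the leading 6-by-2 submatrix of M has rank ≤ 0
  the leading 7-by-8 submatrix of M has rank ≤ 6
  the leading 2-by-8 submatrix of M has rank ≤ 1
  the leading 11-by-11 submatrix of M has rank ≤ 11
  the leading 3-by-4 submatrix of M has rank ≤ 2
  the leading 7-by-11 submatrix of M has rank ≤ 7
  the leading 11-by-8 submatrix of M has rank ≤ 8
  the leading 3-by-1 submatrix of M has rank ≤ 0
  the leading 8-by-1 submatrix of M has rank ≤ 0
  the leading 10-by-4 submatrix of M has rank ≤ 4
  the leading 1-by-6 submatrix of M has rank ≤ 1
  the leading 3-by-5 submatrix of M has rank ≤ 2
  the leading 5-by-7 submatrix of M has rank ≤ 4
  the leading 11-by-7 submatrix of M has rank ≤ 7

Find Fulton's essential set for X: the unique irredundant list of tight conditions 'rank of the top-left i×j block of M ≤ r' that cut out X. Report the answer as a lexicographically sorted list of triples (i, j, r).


Reconstructing r_w from the 37 given conditions:

  i=1: 0 0 0 0 0 1 1 1 1 1 1
  i=2: 0 0 0 0 0 1 1 1 2 2 2
  i=3: 0 0 0 1 1 2 2 2 3 3 3
  i=4: 0 0 1 2 2 3 3 3 4 4 4
  i=5: 0 0 1 2 3 4 4 4 5 5 5
  i=6: 0 0 1 2 3 4 5 5 6 6 6
  i=7: 0 1 2 3 4 5 6 6 7 7 7
  i=8: 0 1 2 3 4 5 6 6 7 7 8
  i=9: 1 2 3 4 5 6 7 7 8 8 9
  i=10: 1 2 3 4 5 6 7 7 8 9 10
  i=11: 1 2 3 4 5 6 7 8 9 10 11

so w = (6, 9, 4, 3, 5, 7, 2, 11, 1, 10, 8).

8 SE-corners of the 26-cell Rothe diagram give Ess(w):

[(2, 5, 0), (2, 8, 1), (3, 3, 0), (6, 2, 0), (8, 1, 0), (8, 8, 6), (8, 10, 7), (10, 8, 7)]


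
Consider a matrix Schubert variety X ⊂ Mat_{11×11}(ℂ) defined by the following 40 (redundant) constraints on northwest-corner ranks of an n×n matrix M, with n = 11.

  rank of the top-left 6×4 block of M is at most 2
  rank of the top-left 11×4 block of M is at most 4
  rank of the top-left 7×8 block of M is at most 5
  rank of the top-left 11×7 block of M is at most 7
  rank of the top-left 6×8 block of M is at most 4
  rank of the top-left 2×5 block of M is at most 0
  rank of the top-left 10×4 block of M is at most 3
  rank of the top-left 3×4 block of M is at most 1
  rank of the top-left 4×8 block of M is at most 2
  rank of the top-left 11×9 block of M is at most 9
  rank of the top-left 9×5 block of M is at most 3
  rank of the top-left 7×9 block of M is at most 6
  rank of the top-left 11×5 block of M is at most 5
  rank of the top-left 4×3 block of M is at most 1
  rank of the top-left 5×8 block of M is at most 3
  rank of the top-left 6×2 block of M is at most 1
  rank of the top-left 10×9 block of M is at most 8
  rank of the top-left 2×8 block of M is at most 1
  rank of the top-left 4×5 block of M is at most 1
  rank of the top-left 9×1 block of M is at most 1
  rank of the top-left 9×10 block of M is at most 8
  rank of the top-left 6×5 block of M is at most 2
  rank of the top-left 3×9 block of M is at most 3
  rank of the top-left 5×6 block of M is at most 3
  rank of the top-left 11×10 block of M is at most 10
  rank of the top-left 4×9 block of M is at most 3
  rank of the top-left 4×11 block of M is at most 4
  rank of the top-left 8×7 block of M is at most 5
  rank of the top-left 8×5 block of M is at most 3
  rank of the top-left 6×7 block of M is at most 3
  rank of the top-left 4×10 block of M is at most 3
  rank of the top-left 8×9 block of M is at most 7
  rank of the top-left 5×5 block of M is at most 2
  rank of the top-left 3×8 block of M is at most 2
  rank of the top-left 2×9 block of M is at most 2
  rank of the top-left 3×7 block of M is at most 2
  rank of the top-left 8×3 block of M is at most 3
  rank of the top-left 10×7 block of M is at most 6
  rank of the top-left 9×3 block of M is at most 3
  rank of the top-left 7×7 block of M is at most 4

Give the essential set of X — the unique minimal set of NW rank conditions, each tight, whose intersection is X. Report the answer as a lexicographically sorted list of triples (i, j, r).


Computing R[i][j] = min implied NW-rank bound (n=11, 40 conditions):

  0 0 0 0 0 1 1 1 1 1 1
  0 0 0 0 0 1 1 1 2 2 2
  1 1 1 1 1 2 2 2 3 3 3
  1 1 1 1 1 2 2 2 3 3 4
  1 1 2 2 2 3 3 3 4 4 5
  1 1 2 2 2 3 3 4 5 5 6
  1 2 3 3 3 4 4 5 6 6 7
  1 2 3 3 3 4 5 6 7 7 8
  1 2 3 3 3 4 5 6 7 8 9
  1 2 3 3 4 5 6 7 8 9 10
  1 2 3 4 5 6 7 8 9 10 11

second differences of R give the permutation w = (6, 9, 1, 11, 3, 8, 2, 7, 10, 5, 4).

Rothe diagram D(w) (29 cells), 10 SE-corners (essential conditions):

[(2, 5, 0), (2, 8, 1), (4, 5, 1), (4, 8, 2), (4, 10, 3), (6, 2, 1), (6, 5, 2), (6, 7, 3), (9, 5, 3), (10, 4, 3)]


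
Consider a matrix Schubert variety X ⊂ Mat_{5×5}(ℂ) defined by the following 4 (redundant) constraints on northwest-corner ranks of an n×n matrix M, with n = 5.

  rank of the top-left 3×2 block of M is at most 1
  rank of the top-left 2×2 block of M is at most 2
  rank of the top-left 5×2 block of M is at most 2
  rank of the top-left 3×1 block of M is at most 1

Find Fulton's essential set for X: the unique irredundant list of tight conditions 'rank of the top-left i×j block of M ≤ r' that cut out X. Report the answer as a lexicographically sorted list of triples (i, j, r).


Computing R[i][j] = min implied NW-rank bound (n=5, 4 conditions):

  i=1: 1, 1, 1, 1, 1
  i=2: 1, 1, 2, 2, 2
  i=3: 1, 1, 2, 3, 3
  i=4: 1, 2, 3, 4, 4
  i=5: 1, 2, 3, 4, 5

giving w = (1, 3, 4, 2, 5) via Δ²R.

|D(w)|=2, |Ess(w)|=1:

[(3, 2, 1)]


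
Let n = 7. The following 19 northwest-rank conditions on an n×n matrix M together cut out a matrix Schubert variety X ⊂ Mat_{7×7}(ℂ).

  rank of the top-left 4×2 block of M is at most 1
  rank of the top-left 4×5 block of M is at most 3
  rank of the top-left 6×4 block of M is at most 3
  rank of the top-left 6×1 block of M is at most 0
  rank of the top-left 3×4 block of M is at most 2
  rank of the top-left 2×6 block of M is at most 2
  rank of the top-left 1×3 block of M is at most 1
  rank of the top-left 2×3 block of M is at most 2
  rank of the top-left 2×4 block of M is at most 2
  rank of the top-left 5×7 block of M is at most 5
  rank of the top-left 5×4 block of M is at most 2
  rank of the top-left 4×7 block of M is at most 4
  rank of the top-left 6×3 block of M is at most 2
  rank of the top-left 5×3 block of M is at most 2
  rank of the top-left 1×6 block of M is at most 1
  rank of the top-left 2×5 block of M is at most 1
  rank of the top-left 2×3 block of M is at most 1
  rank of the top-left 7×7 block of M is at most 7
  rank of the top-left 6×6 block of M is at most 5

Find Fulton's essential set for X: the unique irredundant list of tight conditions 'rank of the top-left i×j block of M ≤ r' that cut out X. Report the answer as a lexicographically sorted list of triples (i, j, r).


Computing R[i][j] = min implied NW-rank bound (n=7, 19 conditions):

  0, 1, 1, 1, 1, 1, 1
  0, 1, 1, 1, 1, 2, 2
  0, 1, 2, 2, 2, 3, 3
  0, 1, 2, 2, 3, 4, 4
  0, 1, 2, 2, 3, 4, 5
  0, 1, 2, 3, 4, 5, 6
  1, 2, 3, 4, 5, 6, 7

giving w = (2, 6, 3, 5, 7, 4, 1) via Δ²R.

|D(w)|=11, |Ess(w)|=3:

[(2, 5, 1), (5, 4, 2), (6, 1, 0)]


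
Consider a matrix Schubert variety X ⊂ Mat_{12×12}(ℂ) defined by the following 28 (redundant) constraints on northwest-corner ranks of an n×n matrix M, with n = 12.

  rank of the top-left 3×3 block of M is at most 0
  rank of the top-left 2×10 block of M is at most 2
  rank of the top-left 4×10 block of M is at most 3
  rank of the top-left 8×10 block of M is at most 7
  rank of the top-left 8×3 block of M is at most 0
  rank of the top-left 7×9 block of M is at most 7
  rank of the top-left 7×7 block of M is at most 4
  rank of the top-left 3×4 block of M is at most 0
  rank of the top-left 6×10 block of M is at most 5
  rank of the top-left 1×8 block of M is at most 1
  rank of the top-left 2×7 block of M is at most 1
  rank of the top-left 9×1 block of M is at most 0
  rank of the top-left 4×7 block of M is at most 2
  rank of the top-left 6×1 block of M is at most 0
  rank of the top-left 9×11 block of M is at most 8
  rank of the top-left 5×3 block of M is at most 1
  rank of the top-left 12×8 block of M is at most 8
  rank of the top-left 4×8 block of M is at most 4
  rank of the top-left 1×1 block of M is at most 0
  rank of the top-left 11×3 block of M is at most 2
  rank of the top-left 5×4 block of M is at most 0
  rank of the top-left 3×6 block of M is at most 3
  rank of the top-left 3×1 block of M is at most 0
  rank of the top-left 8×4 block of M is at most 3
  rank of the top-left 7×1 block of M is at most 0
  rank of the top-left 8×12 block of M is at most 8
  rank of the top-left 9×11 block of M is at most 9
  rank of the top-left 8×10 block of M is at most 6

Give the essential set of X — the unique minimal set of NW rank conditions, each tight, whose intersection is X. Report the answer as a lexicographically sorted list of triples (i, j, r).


Rank table r_w(12×12) implied by the 28 constraints:

  R[1]: 0 | 0 | 0 | 0 | 1 | 1 | 1 | 1 | 1 | 1 | 1 | 1
  R[2]: 0 | 0 | 0 | 0 | 1 | 1 | 1 | 2 | 2 | 2 | 2 | 2
  R[3]: 0 | 0 | 0 | 0 | 1 | 2 | 2 | 3 | 3 | 3 | 3 | 3
  R[4]: 0 | 0 | 0 | 0 | 1 | 2 | 2 | 3 | 3 | 3 | 4 | 4
  R[5]: 0 | 0 | 0 | 0 | 1 | 2 | 3 | 4 | 4 | 4 | 5 | 5
  R[6]: 0 | 0 | 0 | 1 | 2 | 3 | 4 | 5 | 5 | 5 | 6 | 6
  R[7]: 0 | 0 | 0 | 1 | 2 | 3 | 4 | 5 | 6 | 6 | 7 | 7
  R[8]: 0 | 0 | 0 | 1 | 2 | 3 | 4 | 5 | 6 | 6 | 7 | 8
  R[9]: 0 | 1 | 1 | 2 | 3 | 4 | 5 | 6 | 7 | 7 | 8 | 9
  R[10]: 1 | 2 | 2 | 3 | 4 | 5 | 6 | 7 | 8 | 8 | 9 | 10
  R[11]: 1 | 2 | 2 | 3 | 4 | 5 | 6 | 7 | 8 | 9 | 10 | 11
  R[12]: 1 | 2 | 3 | 4 | 5 | 6 | 7 | 8 | 9 | 10 | 11 | 12

giving w = (5, 8, 6, 11, 7, 4, 9, 12, 2, 1, 10, 3) via Δ²R.

Fulton essential set (8 of the 37 Rothe cells):

[(2, 7, 1), (4, 7, 2), (4, 10, 3), (5, 4, 0), (8, 3, 0), (8, 10, 6), (9, 1, 0), (11, 3, 2)]


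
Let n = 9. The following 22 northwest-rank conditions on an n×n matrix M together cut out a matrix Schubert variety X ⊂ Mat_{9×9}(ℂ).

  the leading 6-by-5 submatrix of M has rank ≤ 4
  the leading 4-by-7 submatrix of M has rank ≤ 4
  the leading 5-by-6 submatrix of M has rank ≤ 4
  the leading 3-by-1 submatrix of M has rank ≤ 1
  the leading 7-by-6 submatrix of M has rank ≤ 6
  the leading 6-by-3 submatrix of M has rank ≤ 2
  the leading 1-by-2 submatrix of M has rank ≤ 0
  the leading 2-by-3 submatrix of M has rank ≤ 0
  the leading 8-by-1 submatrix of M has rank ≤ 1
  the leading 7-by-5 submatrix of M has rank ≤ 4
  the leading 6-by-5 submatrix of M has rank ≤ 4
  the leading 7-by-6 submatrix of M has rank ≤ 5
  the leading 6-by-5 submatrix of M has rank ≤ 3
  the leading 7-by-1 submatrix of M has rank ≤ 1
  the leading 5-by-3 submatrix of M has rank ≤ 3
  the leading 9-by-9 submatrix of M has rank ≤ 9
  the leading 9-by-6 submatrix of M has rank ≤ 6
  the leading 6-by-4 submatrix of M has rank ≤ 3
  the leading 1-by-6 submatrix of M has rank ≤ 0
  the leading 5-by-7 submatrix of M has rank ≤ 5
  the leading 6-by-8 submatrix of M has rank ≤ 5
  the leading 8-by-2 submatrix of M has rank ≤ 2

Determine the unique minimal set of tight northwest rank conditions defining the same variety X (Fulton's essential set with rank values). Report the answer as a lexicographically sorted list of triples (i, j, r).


The tightest implied rank at each (i,j), from the 22 conditions:

  0 0 0 0 0 0 1 1 1
  0 0 0 1 1 1 2 2 2
  1 1 1 2 2 2 3 3 3
  1 2 2 3 3 3 4 4 4
  1 2 2 3 3 4 5 5 5
  1 2 2 3 3 4 5 5 6
  1 2 3 4 4 5 6 6 7
  1 2 3 4 5 6 7 7 8
  1 2 3 4 5 6 7 8 9

reading off 1-entries of Δ²R: w = (7, 4, 1, 2, 6, 9, 3, 5, 8).

|D(w)|=14, |Ess(w)|=5:

[(1, 6, 0), (2, 3, 0), (6, 3, 2), (6, 5, 3), (6, 8, 5)]


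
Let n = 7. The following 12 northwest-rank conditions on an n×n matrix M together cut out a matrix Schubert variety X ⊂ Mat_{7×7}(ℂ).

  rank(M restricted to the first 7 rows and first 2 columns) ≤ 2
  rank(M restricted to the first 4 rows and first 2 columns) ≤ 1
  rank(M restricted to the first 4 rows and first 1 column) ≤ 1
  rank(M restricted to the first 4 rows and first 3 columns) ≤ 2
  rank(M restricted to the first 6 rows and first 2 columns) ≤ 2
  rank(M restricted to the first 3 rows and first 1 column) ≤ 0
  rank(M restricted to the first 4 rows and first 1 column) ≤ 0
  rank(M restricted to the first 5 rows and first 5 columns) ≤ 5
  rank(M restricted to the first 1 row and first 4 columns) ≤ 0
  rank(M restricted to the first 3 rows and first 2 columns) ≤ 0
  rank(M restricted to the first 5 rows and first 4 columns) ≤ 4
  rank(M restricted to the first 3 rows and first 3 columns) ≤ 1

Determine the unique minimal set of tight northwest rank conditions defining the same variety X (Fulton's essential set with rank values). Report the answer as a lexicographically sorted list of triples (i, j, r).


Recovering R(i,j) via the rank-extension bound from the 12 conditions:

  i=1: 0 | 0 | 0 | 0 | 1 | 1 | 1
  i=2: 0 | 0 | 1 | 1 | 2 | 2 | 2
  i=3: 0 | 0 | 1 | 2 | 3 | 3 | 3
  i=4: 0 | 1 | 2 | 3 | 4 | 4 | 4
  i=5: 1 | 2 | 3 | 4 | 5 | 5 | 5
  i=6: 1 | 2 | 3 | 4 | 5 | 6 | 6
  i=7: 1 | 2 | 3 | 4 | 5 | 6 | 7

hence w(1..7) = (5, 3, 4, 2, 1, 6, 7).

Fulton essential set (3 of the 9 Rothe cells):

[(1, 4, 0), (3, 2, 0), (4, 1, 0)]


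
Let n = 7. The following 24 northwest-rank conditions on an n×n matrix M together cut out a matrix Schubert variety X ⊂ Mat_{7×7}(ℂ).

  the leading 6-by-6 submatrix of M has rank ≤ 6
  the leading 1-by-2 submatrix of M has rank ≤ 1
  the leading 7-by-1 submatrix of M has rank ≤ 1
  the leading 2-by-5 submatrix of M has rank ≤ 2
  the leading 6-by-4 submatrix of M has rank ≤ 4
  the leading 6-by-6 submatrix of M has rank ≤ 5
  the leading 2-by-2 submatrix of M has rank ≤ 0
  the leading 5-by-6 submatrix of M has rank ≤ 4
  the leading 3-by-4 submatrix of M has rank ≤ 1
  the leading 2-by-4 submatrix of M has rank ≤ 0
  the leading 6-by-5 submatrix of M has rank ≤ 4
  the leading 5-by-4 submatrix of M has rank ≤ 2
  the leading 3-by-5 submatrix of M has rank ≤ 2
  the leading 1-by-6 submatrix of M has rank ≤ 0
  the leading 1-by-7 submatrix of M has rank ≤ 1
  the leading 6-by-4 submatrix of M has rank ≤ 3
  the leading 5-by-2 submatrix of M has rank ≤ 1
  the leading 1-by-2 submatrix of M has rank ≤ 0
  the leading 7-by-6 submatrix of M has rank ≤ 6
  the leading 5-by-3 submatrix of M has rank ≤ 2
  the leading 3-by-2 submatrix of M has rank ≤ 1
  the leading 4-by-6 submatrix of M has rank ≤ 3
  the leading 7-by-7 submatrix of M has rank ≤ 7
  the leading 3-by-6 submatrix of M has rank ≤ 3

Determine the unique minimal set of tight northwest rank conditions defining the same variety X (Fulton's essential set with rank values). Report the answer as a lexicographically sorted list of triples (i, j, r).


Rank table r_w(7×7) implied by the 24 constraints:

  0, 0, 0, 0, 0, 0, 1
  0, 0, 0, 0, 1, 1, 2
  1, 1, 1, 1, 2, 2, 3
  1, 1, 2, 2, 3, 3, 4
  1, 1, 2, 2, 3, 4, 5
  1, 2, 3, 3, 4, 5, 6
  1, 2, 3, 4, 5, 6, 7

so w = (7, 5, 1, 3, 6, 2, 4).

ℓ(w)=13; the 4 essential cells (i,j,r):

[(1, 6, 0), (2, 4, 0), (5, 2, 1), (5, 4, 2)]


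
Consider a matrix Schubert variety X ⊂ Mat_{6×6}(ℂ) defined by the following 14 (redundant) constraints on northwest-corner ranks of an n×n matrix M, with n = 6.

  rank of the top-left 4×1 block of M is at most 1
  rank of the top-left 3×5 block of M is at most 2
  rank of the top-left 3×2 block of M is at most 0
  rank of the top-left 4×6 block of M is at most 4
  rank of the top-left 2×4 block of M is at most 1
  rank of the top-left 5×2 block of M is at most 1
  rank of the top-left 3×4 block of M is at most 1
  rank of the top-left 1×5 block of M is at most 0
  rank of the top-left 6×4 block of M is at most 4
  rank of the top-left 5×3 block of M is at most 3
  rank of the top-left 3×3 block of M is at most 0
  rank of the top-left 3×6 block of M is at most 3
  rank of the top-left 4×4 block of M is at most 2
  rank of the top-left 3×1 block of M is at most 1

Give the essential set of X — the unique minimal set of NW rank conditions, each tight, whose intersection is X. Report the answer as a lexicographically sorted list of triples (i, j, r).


Reconstructing r_w from the 14 given conditions:

  R[1]: 0, 0, 0, 0, 0, 1
  R[2]: 0, 0, 0, 1, 1, 2
  R[3]: 0, 0, 0, 1, 2, 3
  R[4]: 1, 1, 1, 2, 3, 4
  R[5]: 1, 1, 2, 3, 4, 5
  R[6]: 1, 2, 3, 4, 5, 6

second differences of R give the permutation w = (6, 4, 5, 1, 3, 2).

3 SE-corners of the 12-cell Rothe diagram give Ess(w):

[(1, 5, 0), (3, 3, 0), (5, 2, 1)]
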